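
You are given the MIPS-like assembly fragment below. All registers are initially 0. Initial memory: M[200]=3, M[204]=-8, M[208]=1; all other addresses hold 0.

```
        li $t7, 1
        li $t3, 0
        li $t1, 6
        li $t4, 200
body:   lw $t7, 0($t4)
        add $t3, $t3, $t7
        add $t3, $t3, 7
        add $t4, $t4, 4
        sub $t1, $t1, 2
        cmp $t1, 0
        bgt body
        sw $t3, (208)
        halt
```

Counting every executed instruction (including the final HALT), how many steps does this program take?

after li $t7, 1: $t7=1
after li $t3, 0: $t3=0
after li $t1, 6: $t1=6
after li $t4, 200: $t4=200
after lw $t7, 0($t4): $t7=M[200]=3
after add $t3, $t3, $t7: $t3=0+3=3
after add $t3, $t3, 7: $t3=3+7=10
after add $t4, $t4, 4: $t4=200+4=204
after sub $t1, $t1, 2: $t1=6-2=4
cmp $t1, 0  (cmp 4,0)
bgt body: taken
after lw $t7, 0($t4): $t7=M[204]=-8
after add $t3, $t3, $t7: $t3=10+(-8)=2
after add $t3, $t3, 7: $t3=2+7=9
after add $t4, $t4, 4: $t4=204+4=208
after sub $t1, $t1, 2: $t1=4-2=2
cmp $t1, 0  (cmp 2,0)
bgt body: taken
after lw $t7, 0($t4): $t7=M[208]=1
after add $t3, $t3, $t7: $t3=9+1=10
after add $t3, $t3, 7: $t3=10+7=17
after add $t4, $t4, 4: $t4=208+4=212
after sub $t1, $t1, 2: $t1=2-2=0
cmp $t1, 0  (cmp 0,0)
bgt body: not taken
sw $t3, (208) → M[208]=17
halt.
Total executed instructions: 27.

27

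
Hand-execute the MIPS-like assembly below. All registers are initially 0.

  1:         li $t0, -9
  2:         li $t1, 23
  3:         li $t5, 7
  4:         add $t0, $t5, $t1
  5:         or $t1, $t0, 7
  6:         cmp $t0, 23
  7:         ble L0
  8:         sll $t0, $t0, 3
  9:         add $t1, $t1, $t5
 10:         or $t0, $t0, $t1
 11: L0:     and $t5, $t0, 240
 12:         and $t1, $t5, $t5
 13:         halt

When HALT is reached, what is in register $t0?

after li $t0, -9: $t0=-9
after li $t1, 23: $t1=23
after li $t5, 7: $t5=7
after add $t0, $t5, $t1: $t0=7+23=30
after or $t1, $t0, 7: $t1=30|7=31
cmp $t0, 23  (cmp 30,23)
ble L0: not taken
after sll $t0, $t0, 3: $t0=30<<3=240
after add $t1, $t1, $t5: $t1=31+7=38
after or $t0, $t0, $t1: $t0=240|38=246
after and $t5, $t0, 240: $t5=246&240=240
after and $t1, $t5, $t5: $t1=240&240=240
halt.

246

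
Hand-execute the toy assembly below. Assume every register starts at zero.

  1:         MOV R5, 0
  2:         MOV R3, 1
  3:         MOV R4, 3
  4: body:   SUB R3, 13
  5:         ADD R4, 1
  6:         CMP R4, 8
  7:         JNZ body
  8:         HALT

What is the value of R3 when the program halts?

-64

MOV R5, 0 → R5=0
MOV R3, 1 → R3=1
MOV R4, 3 → R4=3
SUB R3, 13 → R3=1-13=-12
ADD R4, 1 → R4=3+1=4
CMP R4, 8  (cmp 4,8)
JNZ body: taken
SUB R3, 13 → R3=(-12)-13=-25
ADD R4, 1 → R4=4+1=5
CMP R4, 8  (cmp 5,8)
JNZ body: taken
SUB R3, 13 → R3=(-25)-13=-38
ADD R4, 1 → R4=5+1=6
CMP R4, 8  (cmp 6,8)
JNZ body: taken
SUB R3, 13 → R3=(-38)-13=-51
ADD R4, 1 → R4=6+1=7
CMP R4, 8  (cmp 7,8)
JNZ body: taken
SUB R3, 13 → R3=(-51)-13=-64
ADD R4, 1 → R4=7+1=8
CMP R4, 8  (cmp 8,8)
JNZ body: not taken
halt.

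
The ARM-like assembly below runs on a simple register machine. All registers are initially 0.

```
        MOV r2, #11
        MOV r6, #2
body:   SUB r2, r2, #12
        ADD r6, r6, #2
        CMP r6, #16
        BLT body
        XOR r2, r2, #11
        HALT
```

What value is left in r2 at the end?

-68

MOV r2, #11 → r2=11
MOV r6, #2 → r6=2
SUB r2, r2, #12 → r2=11-12=-1
ADD r6, r6, #2 → r6=2+2=4
CMP r6, #16  (cmp 4,16)
BLT body: taken
SUB r2, r2, #12 → r2=(-1)-12=-13
ADD r6, r6, #2 → r6=4+2=6
CMP r6, #16  (cmp 6,16)
BLT body: taken
SUB r2, r2, #12 → r2=(-13)-12=-25
ADD r6, r6, #2 → r6=6+2=8
CMP r6, #16  (cmp 8,16)
BLT body: taken
SUB r2, r2, #12 → r2=(-25)-12=-37
ADD r6, r6, #2 → r6=8+2=10
CMP r6, #16  (cmp 10,16)
BLT body: taken
SUB r2, r2, #12 → r2=(-37)-12=-49
ADD r6, r6, #2 → r6=10+2=12
CMP r6, #16  (cmp 12,16)
BLT body: taken
SUB r2, r2, #12 → r2=(-49)-12=-61
ADD r6, r6, #2 → r6=12+2=14
CMP r6, #16  (cmp 14,16)
BLT body: taken
SUB r2, r2, #12 → r2=(-61)-12=-73
ADD r6, r6, #2 → r6=14+2=16
CMP r6, #16  (cmp 16,16)
BLT body: not taken
XOR r2, r2, #11 → r2=(-73)^11=-68
halt.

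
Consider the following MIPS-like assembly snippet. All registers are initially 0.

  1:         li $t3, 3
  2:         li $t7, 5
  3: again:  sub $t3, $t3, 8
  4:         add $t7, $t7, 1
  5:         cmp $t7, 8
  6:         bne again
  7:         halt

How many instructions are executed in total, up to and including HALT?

li $t3, 3 → $t3=3
li $t7, 5 → $t7=5
sub $t3, $t3, 8 → $t3=3-8=-5
add $t7, $t7, 1 → $t7=5+1=6
cmp $t7, 8  (cmp 6,8)
bne again: taken
sub $t3, $t3, 8 → $t3=(-5)-8=-13
add $t7, $t7, 1 → $t7=6+1=7
cmp $t7, 8  (cmp 7,8)
bne again: taken
sub $t3, $t3, 8 → $t3=(-13)-8=-21
add $t7, $t7, 1 → $t7=7+1=8
cmp $t7, 8  (cmp 8,8)
bne again: not taken
halt.
Total executed instructions: 15.

15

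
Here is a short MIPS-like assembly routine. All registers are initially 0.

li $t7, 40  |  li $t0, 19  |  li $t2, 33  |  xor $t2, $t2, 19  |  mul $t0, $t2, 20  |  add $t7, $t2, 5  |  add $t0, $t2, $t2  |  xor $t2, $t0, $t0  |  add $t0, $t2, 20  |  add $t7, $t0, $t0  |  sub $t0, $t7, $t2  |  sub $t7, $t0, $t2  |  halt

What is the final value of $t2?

li $t7, 40 → $t7=40
li $t0, 19 → $t0=19
li $t2, 33 → $t2=33
xor $t2, $t2, 19 → $t2=33^19=50
mul $t0, $t2, 20 → $t0=50*20=1000
add $t7, $t2, 5 → $t7=50+5=55
add $t0, $t2, $t2 → $t0=50+50=100
xor $t2, $t0, $t0 → $t2=100^100=0
add $t0, $t2, 20 → $t0=0+20=20
add $t7, $t0, $t0 → $t7=20+20=40
sub $t0, $t7, $t2 → $t0=40-0=40
sub $t7, $t0, $t2 → $t7=40-0=40
halt.

0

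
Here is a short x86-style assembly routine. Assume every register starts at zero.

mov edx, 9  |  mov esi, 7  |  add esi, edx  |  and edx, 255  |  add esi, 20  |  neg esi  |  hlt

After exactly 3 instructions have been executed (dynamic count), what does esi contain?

16

after mov edx, 9: edx=9
after mov esi, 7: esi=7
after add esi, edx: esi=7+9=16
After step 3: esi = 16.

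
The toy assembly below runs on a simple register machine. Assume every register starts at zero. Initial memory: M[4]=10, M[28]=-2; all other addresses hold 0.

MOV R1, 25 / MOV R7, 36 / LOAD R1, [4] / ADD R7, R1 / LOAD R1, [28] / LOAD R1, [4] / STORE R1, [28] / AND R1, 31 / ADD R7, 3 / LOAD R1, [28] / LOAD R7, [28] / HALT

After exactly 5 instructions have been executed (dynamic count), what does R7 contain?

after MOV R1, 25: R1=25
after MOV R7, 36: R7=36
after LOAD R1, [4]: R1=M[4]=10
after ADD R7, R1: R7=36+10=46
after LOAD R1, [28]: R1=M[28]=-2
After step 5: R7 = 46.

46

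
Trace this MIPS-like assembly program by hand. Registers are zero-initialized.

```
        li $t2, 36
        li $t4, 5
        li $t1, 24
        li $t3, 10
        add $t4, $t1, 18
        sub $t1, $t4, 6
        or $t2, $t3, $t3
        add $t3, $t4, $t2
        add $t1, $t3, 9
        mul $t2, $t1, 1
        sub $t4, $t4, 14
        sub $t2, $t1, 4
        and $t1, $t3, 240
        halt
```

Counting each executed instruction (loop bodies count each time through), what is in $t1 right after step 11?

61

after li $t2, 36: $t2=36
after li $t4, 5: $t4=5
after li $t1, 24: $t1=24
after li $t3, 10: $t3=10
after add $t4, $t1, 18: $t4=24+18=42
after sub $t1, $t4, 6: $t1=42-6=36
after or $t2, $t3, $t3: $t2=10|10=10
after add $t3, $t4, $t2: $t3=42+10=52
after add $t1, $t3, 9: $t1=52+9=61
after mul $t2, $t1, 1: $t2=61*1=61
after sub $t4, $t4, 14: $t4=42-14=28
After step 11: $t1 = 61.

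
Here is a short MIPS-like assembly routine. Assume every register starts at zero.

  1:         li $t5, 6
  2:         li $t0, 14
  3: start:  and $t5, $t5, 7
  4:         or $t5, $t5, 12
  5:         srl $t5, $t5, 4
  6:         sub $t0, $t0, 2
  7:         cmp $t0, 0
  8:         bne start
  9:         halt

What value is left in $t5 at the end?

0

li $t5, 6 → $t5=6
li $t0, 14 → $t0=14
and $t5, $t5, 7 → $t5=6&7=6
or $t5, $t5, 12 → $t5=6|12=14
srl $t5, $t5, 4 → $t5=14>>4=0
sub $t0, $t0, 2 → $t0=14-2=12
cmp $t0, 0  (cmp 12,0)
bne start: taken
and $t5, $t5, 7 → $t5=0&7=0
or $t5, $t5, 12 → $t5=0|12=12
srl $t5, $t5, 4 → $t5=12>>4=0
sub $t0, $t0, 2 → $t0=12-2=10
cmp $t0, 0  (cmp 10,0)
bne start: taken
and $t5, $t5, 7 → $t5=0&7=0
or $t5, $t5, 12 → $t5=0|12=12
srl $t5, $t5, 4 → $t5=12>>4=0
sub $t0, $t0, 2 → $t0=10-2=8
cmp $t0, 0  (cmp 8,0)
bne start: taken
and $t5, $t5, 7 → $t5=0&7=0
or $t5, $t5, 12 → $t5=0|12=12
srl $t5, $t5, 4 → $t5=12>>4=0
sub $t0, $t0, 2 → $t0=8-2=6
cmp $t0, 0  (cmp 6,0)
bne start: taken
and $t5, $t5, 7 → $t5=0&7=0
or $t5, $t5, 12 → $t5=0|12=12
srl $t5, $t5, 4 → $t5=12>>4=0
sub $t0, $t0, 2 → $t0=6-2=4
cmp $t0, 0  (cmp 4,0)
bne start: taken
and $t5, $t5, 7 → $t5=0&7=0
or $t5, $t5, 12 → $t5=0|12=12
srl $t5, $t5, 4 → $t5=12>>4=0
sub $t0, $t0, 2 → $t0=4-2=2
cmp $t0, 0  (cmp 2,0)
bne start: taken
and $t5, $t5, 7 → $t5=0&7=0
or $t5, $t5, 12 → $t5=0|12=12
srl $t5, $t5, 4 → $t5=12>>4=0
sub $t0, $t0, 2 → $t0=2-2=0
cmp $t0, 0  (cmp 0,0)
bne start: not taken
halt.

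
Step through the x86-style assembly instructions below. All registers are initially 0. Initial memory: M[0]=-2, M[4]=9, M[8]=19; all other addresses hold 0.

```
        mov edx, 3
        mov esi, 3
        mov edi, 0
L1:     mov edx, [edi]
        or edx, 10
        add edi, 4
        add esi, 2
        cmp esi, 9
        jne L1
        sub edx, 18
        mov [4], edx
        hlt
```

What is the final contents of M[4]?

9

mov edx, 3 → edx=3
mov esi, 3 → esi=3
mov edi, 0 → edi=0
mov edx, [edi] → edx=M[0]=-2
or edx, 10 → edx=(-2)|10=-2
add edi, 4 → edi=0+4=4
add esi, 2 → esi=3+2=5
cmp esi, 9  (cmp 5,9)
jne L1: taken
mov edx, [edi] → edx=M[4]=9
or edx, 10 → edx=9|10=11
add edi, 4 → edi=4+4=8
add esi, 2 → esi=5+2=7
cmp esi, 9  (cmp 7,9)
jne L1: taken
mov edx, [edi] → edx=M[8]=19
or edx, 10 → edx=19|10=27
add edi, 4 → edi=8+4=12
add esi, 2 → esi=7+2=9
cmp esi, 9  (cmp 9,9)
jne L1: not taken
sub edx, 18 → edx=27-18=9
mov [4], edx → M[4]=9
halt.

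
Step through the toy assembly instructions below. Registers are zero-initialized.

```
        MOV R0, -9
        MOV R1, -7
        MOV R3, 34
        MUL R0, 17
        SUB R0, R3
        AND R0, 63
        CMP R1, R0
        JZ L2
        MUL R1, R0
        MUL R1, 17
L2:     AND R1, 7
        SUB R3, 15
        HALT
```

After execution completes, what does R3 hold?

MOV R0, -9 → R0=-9
MOV R1, -7 → R1=-7
MOV R3, 34 → R3=34
MUL R0, 17 → R0=(-9)*17=-153
SUB R0, R3 → R0=(-153)-34=-187
AND R0, 63 → R0=(-187)&63=5
CMP R1, R0  (cmp -7,5)
JZ L2: not taken
MUL R1, R0 → R1=(-7)*5=-35
MUL R1, 17 → R1=(-35)*17=-595
AND R1, 7 → R1=(-595)&7=5
SUB R3, 15 → R3=34-15=19
halt.

19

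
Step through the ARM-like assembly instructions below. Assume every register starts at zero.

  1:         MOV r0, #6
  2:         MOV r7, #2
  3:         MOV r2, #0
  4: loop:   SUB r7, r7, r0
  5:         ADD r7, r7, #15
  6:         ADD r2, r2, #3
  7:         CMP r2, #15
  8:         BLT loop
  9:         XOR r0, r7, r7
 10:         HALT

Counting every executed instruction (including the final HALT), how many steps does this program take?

30

MOV r0, #6 → r0=6
MOV r7, #2 → r7=2
MOV r2, #0 → r2=0
SUB r7, r7, r0 → r7=2-6=-4
ADD r7, r7, #15 → r7=(-4)+15=11
ADD r2, r2, #3 → r2=0+3=3
CMP r2, #15  (cmp 3,15)
BLT loop: taken
SUB r7, r7, r0 → r7=11-6=5
ADD r7, r7, #15 → r7=5+15=20
ADD r2, r2, #3 → r2=3+3=6
CMP r2, #15  (cmp 6,15)
BLT loop: taken
SUB r7, r7, r0 → r7=20-6=14
ADD r7, r7, #15 → r7=14+15=29
ADD r2, r2, #3 → r2=6+3=9
CMP r2, #15  (cmp 9,15)
BLT loop: taken
SUB r7, r7, r0 → r7=29-6=23
ADD r7, r7, #15 → r7=23+15=38
ADD r2, r2, #3 → r2=9+3=12
CMP r2, #15  (cmp 12,15)
BLT loop: taken
SUB r7, r7, r0 → r7=38-6=32
ADD r7, r7, #15 → r7=32+15=47
ADD r2, r2, #3 → r2=12+3=15
CMP r2, #15  (cmp 15,15)
BLT loop: not taken
XOR r0, r7, r7 → r0=47^47=0
halt.
Total executed instructions: 30.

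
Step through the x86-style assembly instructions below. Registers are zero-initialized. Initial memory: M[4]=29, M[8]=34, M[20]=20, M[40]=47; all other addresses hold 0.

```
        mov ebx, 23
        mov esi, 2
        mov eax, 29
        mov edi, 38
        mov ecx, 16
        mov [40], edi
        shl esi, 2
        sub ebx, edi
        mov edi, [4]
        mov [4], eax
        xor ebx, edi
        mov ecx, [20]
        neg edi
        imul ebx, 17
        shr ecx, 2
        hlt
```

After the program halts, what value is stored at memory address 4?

29

ebx=23
esi=2
eax=29
edi=38
ecx=16
mov [40], edi → M[40]=38
esi=2<<2=8
ebx=23-38=-15
edi=M[4]=29
mov [4], eax → M[4]=29
ebx=(-15)^29=-20
ecx=M[20]=20
edi=-(29)=-29
ebx=(-20)*17=-340
ecx=20>>2=5
halt.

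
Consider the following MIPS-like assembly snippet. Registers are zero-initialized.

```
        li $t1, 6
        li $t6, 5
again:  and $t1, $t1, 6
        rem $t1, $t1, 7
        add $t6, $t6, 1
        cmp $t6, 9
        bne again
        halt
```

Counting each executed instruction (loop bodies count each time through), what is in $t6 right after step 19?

8

after li $t1, 6: $t1=6
after li $t6, 5: $t6=5
after and $t1, $t1, 6: $t1=6&6=6
after rem $t1, $t1, 7: $t1=6%7=6
after add $t6, $t6, 1: $t6=5+1=6
cmp $t6, 9  (cmp 6,9)
bne again: taken
after and $t1, $t1, 6: $t1=6&6=6
after rem $t1, $t1, 7: $t1=6%7=6
after add $t6, $t6, 1: $t6=6+1=7
cmp $t6, 9  (cmp 7,9)
bne again: taken
after and $t1, $t1, 6: $t1=6&6=6
after rem $t1, $t1, 7: $t1=6%7=6
after add $t6, $t6, 1: $t6=7+1=8
cmp $t6, 9  (cmp 8,9)
bne again: taken
after and $t1, $t1, 6: $t1=6&6=6
after rem $t1, $t1, 7: $t1=6%7=6
After step 19: $t6 = 8.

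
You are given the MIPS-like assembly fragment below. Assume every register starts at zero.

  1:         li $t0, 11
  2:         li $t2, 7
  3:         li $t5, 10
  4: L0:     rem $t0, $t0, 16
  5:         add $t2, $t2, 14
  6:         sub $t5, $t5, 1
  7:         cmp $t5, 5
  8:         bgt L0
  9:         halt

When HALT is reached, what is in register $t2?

77

after li $t0, 11: $t0=11
after li $t2, 7: $t2=7
after li $t5, 10: $t5=10
after rem $t0, $t0, 16: $t0=11%16=11
after add $t2, $t2, 14: $t2=7+14=21
after sub $t5, $t5, 1: $t5=10-1=9
cmp $t5, 5  (cmp 9,5)
bgt L0: taken
after rem $t0, $t0, 16: $t0=11%16=11
after add $t2, $t2, 14: $t2=21+14=35
after sub $t5, $t5, 1: $t5=9-1=8
cmp $t5, 5  (cmp 8,5)
bgt L0: taken
after rem $t0, $t0, 16: $t0=11%16=11
after add $t2, $t2, 14: $t2=35+14=49
after sub $t5, $t5, 1: $t5=8-1=7
cmp $t5, 5  (cmp 7,5)
bgt L0: taken
after rem $t0, $t0, 16: $t0=11%16=11
after add $t2, $t2, 14: $t2=49+14=63
after sub $t5, $t5, 1: $t5=7-1=6
cmp $t5, 5  (cmp 6,5)
bgt L0: taken
after rem $t0, $t0, 16: $t0=11%16=11
after add $t2, $t2, 14: $t2=63+14=77
after sub $t5, $t5, 1: $t5=6-1=5
cmp $t5, 5  (cmp 5,5)
bgt L0: not taken
halt.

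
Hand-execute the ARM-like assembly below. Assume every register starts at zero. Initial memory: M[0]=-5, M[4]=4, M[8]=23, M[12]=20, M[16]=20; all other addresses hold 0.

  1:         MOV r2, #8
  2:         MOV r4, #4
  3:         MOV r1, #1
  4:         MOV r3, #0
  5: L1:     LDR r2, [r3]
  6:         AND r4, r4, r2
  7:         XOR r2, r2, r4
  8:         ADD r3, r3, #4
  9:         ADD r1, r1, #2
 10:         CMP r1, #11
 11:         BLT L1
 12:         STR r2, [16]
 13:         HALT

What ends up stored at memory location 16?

20

after MOV r2, #8: r2=8
after MOV r4, #4: r4=4
after MOV r1, #1: r1=1
after MOV r3, #0: r3=0
after LDR r2, [r3]: r2=M[0]=-5
after AND r4, r4, r2: r4=4&(-5)=0
after XOR r2, r2, r4: r2=(-5)^0=-5
after ADD r3, r3, #4: r3=0+4=4
after ADD r1, r1, #2: r1=1+2=3
CMP r1, #11  (cmp 3,11)
BLT L1: taken
after LDR r2, [r3]: r2=M[4]=4
after AND r4, r4, r2: r4=0&4=0
after XOR r2, r2, r4: r2=4^0=4
after ADD r3, r3, #4: r3=4+4=8
after ADD r1, r1, #2: r1=3+2=5
CMP r1, #11  (cmp 5,11)
BLT L1: taken
after LDR r2, [r3]: r2=M[8]=23
after AND r4, r4, r2: r4=0&23=0
after XOR r2, r2, r4: r2=23^0=23
after ADD r3, r3, #4: r3=8+4=12
after ADD r1, r1, #2: r1=5+2=7
CMP r1, #11  (cmp 7,11)
BLT L1: taken
after LDR r2, [r3]: r2=M[12]=20
after AND r4, r4, r2: r4=0&20=0
after XOR r2, r2, r4: r2=20^0=20
after ADD r3, r3, #4: r3=12+4=16
after ADD r1, r1, #2: r1=7+2=9
CMP r1, #11  (cmp 9,11)
BLT L1: taken
after LDR r2, [r3]: r2=M[16]=20
after AND r4, r4, r2: r4=0&20=0
after XOR r2, r2, r4: r2=20^0=20
after ADD r3, r3, #4: r3=16+4=20
after ADD r1, r1, #2: r1=9+2=11
CMP r1, #11  (cmp 11,11)
BLT L1: not taken
STR r2, [16] → M[16]=20
halt.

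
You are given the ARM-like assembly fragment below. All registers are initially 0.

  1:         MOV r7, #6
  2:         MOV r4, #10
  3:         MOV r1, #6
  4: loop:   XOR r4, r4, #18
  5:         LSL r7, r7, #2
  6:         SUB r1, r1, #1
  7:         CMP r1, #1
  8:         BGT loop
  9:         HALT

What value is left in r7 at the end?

r7=6
r4=10
r1=6
r4=10^18=24
r7=6<<2=24
r1=6-1=5
CMP r1, #1  (cmp 5,1)
BGT loop: taken
r4=24^18=10
r7=24<<2=96
r1=5-1=4
CMP r1, #1  (cmp 4,1)
BGT loop: taken
r4=10^18=24
r7=96<<2=384
r1=4-1=3
CMP r1, #1  (cmp 3,1)
BGT loop: taken
r4=24^18=10
r7=384<<2=1536
r1=3-1=2
CMP r1, #1  (cmp 2,1)
BGT loop: taken
r4=10^18=24
r7=1536<<2=6144
r1=2-1=1
CMP r1, #1  (cmp 1,1)
BGT loop: not taken
halt.

6144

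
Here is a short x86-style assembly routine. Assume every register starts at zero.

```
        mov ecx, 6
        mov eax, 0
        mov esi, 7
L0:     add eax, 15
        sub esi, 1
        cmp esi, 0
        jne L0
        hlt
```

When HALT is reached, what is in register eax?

105

mov ecx, 6 → ecx=6
mov eax, 0 → eax=0
mov esi, 7 → esi=7
add eax, 15 → eax=0+15=15
sub esi, 1 → esi=7-1=6
cmp esi, 0  (cmp 6,0)
jne L0: taken
add eax, 15 → eax=15+15=30
sub esi, 1 → esi=6-1=5
cmp esi, 0  (cmp 5,0)
jne L0: taken
add eax, 15 → eax=30+15=45
sub esi, 1 → esi=5-1=4
cmp esi, 0  (cmp 4,0)
jne L0: taken
add eax, 15 → eax=45+15=60
sub esi, 1 → esi=4-1=3
cmp esi, 0  (cmp 3,0)
jne L0: taken
add eax, 15 → eax=60+15=75
sub esi, 1 → esi=3-1=2
cmp esi, 0  (cmp 2,0)
jne L0: taken
add eax, 15 → eax=75+15=90
sub esi, 1 → esi=2-1=1
cmp esi, 0  (cmp 1,0)
jne L0: taken
add eax, 15 → eax=90+15=105
sub esi, 1 → esi=1-1=0
cmp esi, 0  (cmp 0,0)
jne L0: not taken
halt.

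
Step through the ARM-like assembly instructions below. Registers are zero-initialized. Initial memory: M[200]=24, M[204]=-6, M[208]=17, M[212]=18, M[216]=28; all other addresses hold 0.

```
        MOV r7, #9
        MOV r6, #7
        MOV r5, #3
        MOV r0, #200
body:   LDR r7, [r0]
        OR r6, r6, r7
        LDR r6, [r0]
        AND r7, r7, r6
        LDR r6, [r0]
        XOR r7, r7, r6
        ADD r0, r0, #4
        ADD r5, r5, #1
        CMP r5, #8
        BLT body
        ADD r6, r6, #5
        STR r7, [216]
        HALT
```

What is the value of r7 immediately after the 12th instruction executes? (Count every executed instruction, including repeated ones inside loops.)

0

MOV r7, #9 → r7=9
MOV r6, #7 → r6=7
MOV r5, #3 → r5=3
MOV r0, #200 → r0=200
LDR r7, [r0] → r7=M[200]=24
OR r6, r6, r7 → r6=7|24=31
LDR r6, [r0] → r6=M[200]=24
AND r7, r7, r6 → r7=24&24=24
LDR r6, [r0] → r6=M[200]=24
XOR r7, r7, r6 → r7=24^24=0
ADD r0, r0, #4 → r0=200+4=204
ADD r5, r5, #1 → r5=3+1=4
After step 12: r7 = 0.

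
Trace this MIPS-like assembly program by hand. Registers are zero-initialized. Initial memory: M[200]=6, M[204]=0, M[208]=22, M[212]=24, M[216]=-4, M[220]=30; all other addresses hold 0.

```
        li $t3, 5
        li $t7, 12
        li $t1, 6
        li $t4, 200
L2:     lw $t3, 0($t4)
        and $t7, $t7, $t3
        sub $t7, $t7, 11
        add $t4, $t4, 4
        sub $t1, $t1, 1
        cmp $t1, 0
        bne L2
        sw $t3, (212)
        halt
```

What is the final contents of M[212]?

li $t3, 5 → $t3=5
li $t7, 12 → $t7=12
li $t1, 6 → $t1=6
li $t4, 200 → $t4=200
lw $t3, 0($t4) → $t3=M[200]=6
and $t7, $t7, $t3 → $t7=12&6=4
sub $t7, $t7, 11 → $t7=4-11=-7
add $t4, $t4, 4 → $t4=200+4=204
sub $t1, $t1, 1 → $t1=6-1=5
cmp $t1, 0  (cmp 5,0)
bne L2: taken
lw $t3, 0($t4) → $t3=M[204]=0
and $t7, $t7, $t3 → $t7=(-7)&0=0
sub $t7, $t7, 11 → $t7=0-11=-11
add $t4, $t4, 4 → $t4=204+4=208
sub $t1, $t1, 1 → $t1=5-1=4
cmp $t1, 0  (cmp 4,0)
bne L2: taken
lw $t3, 0($t4) → $t3=M[208]=22
and $t7, $t7, $t3 → $t7=(-11)&22=20
sub $t7, $t7, 11 → $t7=20-11=9
add $t4, $t4, 4 → $t4=208+4=212
sub $t1, $t1, 1 → $t1=4-1=3
cmp $t1, 0  (cmp 3,0)
bne L2: taken
lw $t3, 0($t4) → $t3=M[212]=24
and $t7, $t7, $t3 → $t7=9&24=8
sub $t7, $t7, 11 → $t7=8-11=-3
add $t4, $t4, 4 → $t4=212+4=216
sub $t1, $t1, 1 → $t1=3-1=2
cmp $t1, 0  (cmp 2,0)
bne L2: taken
lw $t3, 0($t4) → $t3=M[216]=-4
and $t7, $t7, $t3 → $t7=(-3)&(-4)=-4
sub $t7, $t7, 11 → $t7=(-4)-11=-15
add $t4, $t4, 4 → $t4=216+4=220
sub $t1, $t1, 1 → $t1=2-1=1
cmp $t1, 0  (cmp 1,0)
bne L2: taken
lw $t3, 0($t4) → $t3=M[220]=30
and $t7, $t7, $t3 → $t7=(-15)&30=16
sub $t7, $t7, 11 → $t7=16-11=5
add $t4, $t4, 4 → $t4=220+4=224
sub $t1, $t1, 1 → $t1=1-1=0
cmp $t1, 0  (cmp 0,0)
bne L2: not taken
sw $t3, (212) → M[212]=30
halt.

30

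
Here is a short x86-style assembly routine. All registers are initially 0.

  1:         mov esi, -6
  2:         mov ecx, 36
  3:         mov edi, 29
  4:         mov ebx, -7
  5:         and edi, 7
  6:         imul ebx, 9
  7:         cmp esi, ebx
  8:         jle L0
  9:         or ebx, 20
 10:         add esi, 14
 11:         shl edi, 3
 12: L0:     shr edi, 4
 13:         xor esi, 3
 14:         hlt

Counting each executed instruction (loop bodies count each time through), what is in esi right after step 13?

esi=-6
ecx=36
edi=29
ebx=-7
edi=29&7=5
ebx=(-7)*9=-63
cmp esi, ebx  (cmp -6,-63)
jle L0: not taken
ebx=(-63)|20=-43
esi=(-6)+14=8
edi=5<<3=40
edi=40>>4=2
esi=8^3=11
After step 13: esi = 11.

11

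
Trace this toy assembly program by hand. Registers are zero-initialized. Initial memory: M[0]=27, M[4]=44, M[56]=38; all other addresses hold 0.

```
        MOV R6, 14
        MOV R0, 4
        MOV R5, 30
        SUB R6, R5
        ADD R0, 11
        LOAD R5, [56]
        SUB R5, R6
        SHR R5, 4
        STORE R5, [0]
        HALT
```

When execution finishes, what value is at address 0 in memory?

3

R6=14
R0=4
R5=30
R6=14-30=-16
R0=4+11=15
R5=M[56]=38
R5=38-(-16)=54
R5=54>>4=3
STORE R5, [0] → M[0]=3
halt.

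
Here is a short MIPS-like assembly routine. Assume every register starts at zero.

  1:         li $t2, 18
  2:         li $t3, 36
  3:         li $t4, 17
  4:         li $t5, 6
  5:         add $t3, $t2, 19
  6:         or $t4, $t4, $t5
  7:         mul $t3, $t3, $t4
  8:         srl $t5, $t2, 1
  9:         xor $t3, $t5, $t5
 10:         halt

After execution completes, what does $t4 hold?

23

li $t2, 18 → $t2=18
li $t3, 36 → $t3=36
li $t4, 17 → $t4=17
li $t5, 6 → $t5=6
add $t3, $t2, 19 → $t3=18+19=37
or $t4, $t4, $t5 → $t4=17|6=23
mul $t3, $t3, $t4 → $t3=37*23=851
srl $t5, $t2, 1 → $t5=18>>1=9
xor $t3, $t5, $t5 → $t3=9^9=0
halt.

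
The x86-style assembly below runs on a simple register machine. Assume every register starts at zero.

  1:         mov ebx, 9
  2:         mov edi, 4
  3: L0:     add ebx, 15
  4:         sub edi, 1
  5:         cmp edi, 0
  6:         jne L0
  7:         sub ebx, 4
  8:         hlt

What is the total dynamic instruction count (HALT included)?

20

after mov ebx, 9: ebx=9
after mov edi, 4: edi=4
after add ebx, 15: ebx=9+15=24
after sub edi, 1: edi=4-1=3
cmp edi, 0  (cmp 3,0)
jne L0: taken
after add ebx, 15: ebx=24+15=39
after sub edi, 1: edi=3-1=2
cmp edi, 0  (cmp 2,0)
jne L0: taken
after add ebx, 15: ebx=39+15=54
after sub edi, 1: edi=2-1=1
cmp edi, 0  (cmp 1,0)
jne L0: taken
after add ebx, 15: ebx=54+15=69
after sub edi, 1: edi=1-1=0
cmp edi, 0  (cmp 0,0)
jne L0: not taken
after sub ebx, 4: ebx=69-4=65
halt.
Total executed instructions: 20.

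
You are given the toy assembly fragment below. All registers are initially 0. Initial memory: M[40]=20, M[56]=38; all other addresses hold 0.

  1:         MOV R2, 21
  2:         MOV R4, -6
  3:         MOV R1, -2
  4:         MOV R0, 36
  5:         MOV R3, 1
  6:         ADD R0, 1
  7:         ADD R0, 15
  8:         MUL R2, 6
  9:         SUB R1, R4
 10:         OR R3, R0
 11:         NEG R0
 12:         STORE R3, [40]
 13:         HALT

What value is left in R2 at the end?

after MOV R2, 21: R2=21
after MOV R4, -6: R4=-6
after MOV R1, -2: R1=-2
after MOV R0, 36: R0=36
after MOV R3, 1: R3=1
after ADD R0, 1: R0=36+1=37
after ADD R0, 15: R0=37+15=52
after MUL R2, 6: R2=21*6=126
after SUB R1, R4: R1=(-2)-(-6)=4
after OR R3, R0: R3=1|52=53
after NEG R0: R0=-(52)=-52
STORE R3, [40] → M[40]=53
halt.

126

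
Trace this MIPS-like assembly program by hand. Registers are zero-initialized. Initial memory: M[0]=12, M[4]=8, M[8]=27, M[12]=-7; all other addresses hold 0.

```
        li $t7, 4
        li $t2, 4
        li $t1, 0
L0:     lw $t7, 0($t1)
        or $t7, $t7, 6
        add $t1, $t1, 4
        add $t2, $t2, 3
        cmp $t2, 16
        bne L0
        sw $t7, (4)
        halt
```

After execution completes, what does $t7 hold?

$t7=4
$t2=4
$t1=0
$t7=M[0]=12
$t7=12|6=14
$t1=0+4=4
$t2=4+3=7
cmp $t2, 16  (cmp 7,16)
bne L0: taken
$t7=M[4]=8
$t7=8|6=14
$t1=4+4=8
$t2=7+3=10
cmp $t2, 16  (cmp 10,16)
bne L0: taken
$t7=M[8]=27
$t7=27|6=31
$t1=8+4=12
$t2=10+3=13
cmp $t2, 16  (cmp 13,16)
bne L0: taken
$t7=M[12]=-7
$t7=(-7)|6=-1
$t1=12+4=16
$t2=13+3=16
cmp $t2, 16  (cmp 16,16)
bne L0: not taken
sw $t7, (4) → M[4]=-1
halt.

-1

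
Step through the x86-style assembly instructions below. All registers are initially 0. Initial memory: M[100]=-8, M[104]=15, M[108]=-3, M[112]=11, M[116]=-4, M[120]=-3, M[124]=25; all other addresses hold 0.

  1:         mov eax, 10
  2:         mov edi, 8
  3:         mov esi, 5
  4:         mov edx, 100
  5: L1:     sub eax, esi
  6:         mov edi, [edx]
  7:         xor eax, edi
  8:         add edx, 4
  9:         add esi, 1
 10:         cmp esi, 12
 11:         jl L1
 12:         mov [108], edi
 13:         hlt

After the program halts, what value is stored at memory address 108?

mov eax, 10 → eax=10
mov edi, 8 → edi=8
mov esi, 5 → esi=5
mov edx, 100 → edx=100
sub eax, esi → eax=10-5=5
mov edi, [edx] → edi=M[100]=-8
xor eax, edi → eax=5^(-8)=-3
add edx, 4 → edx=100+4=104
add esi, 1 → esi=5+1=6
cmp esi, 12  (cmp 6,12)
jl L1: taken
sub eax, esi → eax=(-3)-6=-9
mov edi, [edx] → edi=M[104]=15
xor eax, edi → eax=(-9)^15=-8
add edx, 4 → edx=104+4=108
add esi, 1 → esi=6+1=7
cmp esi, 12  (cmp 7,12)
jl L1: taken
sub eax, esi → eax=(-8)-7=-15
mov edi, [edx] → edi=M[108]=-3
xor eax, edi → eax=(-15)^(-3)=12
add edx, 4 → edx=108+4=112
add esi, 1 → esi=7+1=8
cmp esi, 12  (cmp 8,12)
jl L1: taken
sub eax, esi → eax=12-8=4
mov edi, [edx] → edi=M[112]=11
xor eax, edi → eax=4^11=15
add edx, 4 → edx=112+4=116
add esi, 1 → esi=8+1=9
cmp esi, 12  (cmp 9,12)
jl L1: taken
sub eax, esi → eax=15-9=6
mov edi, [edx] → edi=M[116]=-4
xor eax, edi → eax=6^(-4)=-6
add edx, 4 → edx=116+4=120
add esi, 1 → esi=9+1=10
cmp esi, 12  (cmp 10,12)
jl L1: taken
sub eax, esi → eax=(-6)-10=-16
mov edi, [edx] → edi=M[120]=-3
xor eax, edi → eax=(-16)^(-3)=13
add edx, 4 → edx=120+4=124
add esi, 1 → esi=10+1=11
cmp esi, 12  (cmp 11,12)
jl L1: taken
sub eax, esi → eax=13-11=2
mov edi, [edx] → edi=M[124]=25
xor eax, edi → eax=2^25=27
add edx, 4 → edx=124+4=128
add esi, 1 → esi=11+1=12
cmp esi, 12  (cmp 12,12)
jl L1: not taken
mov [108], edi → M[108]=25
halt.

25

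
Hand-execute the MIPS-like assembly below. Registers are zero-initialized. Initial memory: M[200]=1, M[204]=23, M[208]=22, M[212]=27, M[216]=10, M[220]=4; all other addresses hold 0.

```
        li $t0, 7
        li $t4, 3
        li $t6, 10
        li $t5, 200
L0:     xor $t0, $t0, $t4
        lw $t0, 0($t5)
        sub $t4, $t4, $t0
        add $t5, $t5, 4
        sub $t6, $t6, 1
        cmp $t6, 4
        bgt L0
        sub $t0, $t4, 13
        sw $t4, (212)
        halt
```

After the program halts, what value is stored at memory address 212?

-84

$t0=7
$t4=3
$t6=10
$t5=200
$t0=7^3=4
$t0=M[200]=1
$t4=3-1=2
$t5=200+4=204
$t6=10-1=9
cmp $t6, 4  (cmp 9,4)
bgt L0: taken
$t0=1^2=3
$t0=M[204]=23
$t4=2-23=-21
$t5=204+4=208
$t6=9-1=8
cmp $t6, 4  (cmp 8,4)
bgt L0: taken
$t0=23^(-21)=-4
$t0=M[208]=22
$t4=(-21)-22=-43
$t5=208+4=212
$t6=8-1=7
cmp $t6, 4  (cmp 7,4)
bgt L0: taken
$t0=22^(-43)=-61
$t0=M[212]=27
$t4=(-43)-27=-70
$t5=212+4=216
$t6=7-1=6
cmp $t6, 4  (cmp 6,4)
bgt L0: taken
$t0=27^(-70)=-95
$t0=M[216]=10
$t4=(-70)-10=-80
$t5=216+4=220
$t6=6-1=5
cmp $t6, 4  (cmp 5,4)
bgt L0: taken
$t0=10^(-80)=-70
$t0=M[220]=4
$t4=(-80)-4=-84
$t5=220+4=224
$t6=5-1=4
cmp $t6, 4  (cmp 4,4)
bgt L0: not taken
$t0=(-84)-13=-97
sw $t4, (212) → M[212]=-84
halt.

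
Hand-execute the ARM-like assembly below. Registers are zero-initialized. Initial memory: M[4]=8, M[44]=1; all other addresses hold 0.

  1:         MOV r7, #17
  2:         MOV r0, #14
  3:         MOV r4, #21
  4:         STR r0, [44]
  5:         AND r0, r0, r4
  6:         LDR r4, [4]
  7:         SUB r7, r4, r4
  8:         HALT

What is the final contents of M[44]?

r7=17
r0=14
r4=21
STR r0, [44] → M[44]=14
r0=14&21=4
r4=M[4]=8
r7=8-8=0
halt.

14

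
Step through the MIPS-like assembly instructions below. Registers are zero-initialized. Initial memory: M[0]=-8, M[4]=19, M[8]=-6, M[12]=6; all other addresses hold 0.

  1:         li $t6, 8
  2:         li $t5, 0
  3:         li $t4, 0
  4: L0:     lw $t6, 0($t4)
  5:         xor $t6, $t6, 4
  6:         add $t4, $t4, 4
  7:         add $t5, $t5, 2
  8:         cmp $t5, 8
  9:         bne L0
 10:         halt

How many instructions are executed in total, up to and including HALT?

28

after li $t6, 8: $t6=8
after li $t5, 0: $t5=0
after li $t4, 0: $t4=0
after lw $t6, 0($t4): $t6=M[0]=-8
after xor $t6, $t6, 4: $t6=(-8)^4=-4
after add $t4, $t4, 4: $t4=0+4=4
after add $t5, $t5, 2: $t5=0+2=2
cmp $t5, 8  (cmp 2,8)
bne L0: taken
after lw $t6, 0($t4): $t6=M[4]=19
after xor $t6, $t6, 4: $t6=19^4=23
after add $t4, $t4, 4: $t4=4+4=8
after add $t5, $t5, 2: $t5=2+2=4
cmp $t5, 8  (cmp 4,8)
bne L0: taken
after lw $t6, 0($t4): $t6=M[8]=-6
after xor $t6, $t6, 4: $t6=(-6)^4=-2
after add $t4, $t4, 4: $t4=8+4=12
after add $t5, $t5, 2: $t5=4+2=6
cmp $t5, 8  (cmp 6,8)
bne L0: taken
after lw $t6, 0($t4): $t6=M[12]=6
after xor $t6, $t6, 4: $t6=6^4=2
after add $t4, $t4, 4: $t4=12+4=16
after add $t5, $t5, 2: $t5=6+2=8
cmp $t5, 8  (cmp 8,8)
bne L0: not taken
halt.
Total executed instructions: 28.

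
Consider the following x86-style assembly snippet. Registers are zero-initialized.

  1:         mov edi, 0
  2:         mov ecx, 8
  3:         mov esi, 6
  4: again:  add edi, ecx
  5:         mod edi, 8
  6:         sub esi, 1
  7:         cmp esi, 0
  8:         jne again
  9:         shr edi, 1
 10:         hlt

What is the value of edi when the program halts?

0

edi=0
ecx=8
esi=6
edi=0+8=8
edi=8%8=0
esi=6-1=5
cmp esi, 0  (cmp 5,0)
jne again: taken
edi=0+8=8
edi=8%8=0
esi=5-1=4
cmp esi, 0  (cmp 4,0)
jne again: taken
edi=0+8=8
edi=8%8=0
esi=4-1=3
cmp esi, 0  (cmp 3,0)
jne again: taken
edi=0+8=8
edi=8%8=0
esi=3-1=2
cmp esi, 0  (cmp 2,0)
jne again: taken
edi=0+8=8
edi=8%8=0
esi=2-1=1
cmp esi, 0  (cmp 1,0)
jne again: taken
edi=0+8=8
edi=8%8=0
esi=1-1=0
cmp esi, 0  (cmp 0,0)
jne again: not taken
edi=0>>1=0
halt.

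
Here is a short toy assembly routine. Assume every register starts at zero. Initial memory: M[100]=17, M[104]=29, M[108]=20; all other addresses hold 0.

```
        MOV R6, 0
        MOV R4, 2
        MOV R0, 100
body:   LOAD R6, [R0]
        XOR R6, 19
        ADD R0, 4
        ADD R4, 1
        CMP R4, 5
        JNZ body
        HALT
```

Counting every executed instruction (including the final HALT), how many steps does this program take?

22

after MOV R6, 0: R6=0
after MOV R4, 2: R4=2
after MOV R0, 100: R0=100
after LOAD R6, [R0]: R6=M[100]=17
after XOR R6, 19: R6=17^19=2
after ADD R0, 4: R0=100+4=104
after ADD R4, 1: R4=2+1=3
CMP R4, 5  (cmp 3,5)
JNZ body: taken
after LOAD R6, [R0]: R6=M[104]=29
after XOR R6, 19: R6=29^19=14
after ADD R0, 4: R0=104+4=108
after ADD R4, 1: R4=3+1=4
CMP R4, 5  (cmp 4,5)
JNZ body: taken
after LOAD R6, [R0]: R6=M[108]=20
after XOR R6, 19: R6=20^19=7
after ADD R0, 4: R0=108+4=112
after ADD R4, 1: R4=4+1=5
CMP R4, 5  (cmp 5,5)
JNZ body: not taken
halt.
Total executed instructions: 22.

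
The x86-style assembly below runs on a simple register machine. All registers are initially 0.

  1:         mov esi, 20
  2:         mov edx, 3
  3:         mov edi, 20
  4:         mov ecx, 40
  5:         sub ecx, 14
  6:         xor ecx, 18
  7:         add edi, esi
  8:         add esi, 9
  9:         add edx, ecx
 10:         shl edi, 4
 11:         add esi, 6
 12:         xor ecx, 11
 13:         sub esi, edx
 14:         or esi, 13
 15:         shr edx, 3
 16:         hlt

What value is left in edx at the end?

1

mov esi, 20 → esi=20
mov edx, 3 → edx=3
mov edi, 20 → edi=20
mov ecx, 40 → ecx=40
sub ecx, 14 → ecx=40-14=26
xor ecx, 18 → ecx=26^18=8
add edi, esi → edi=20+20=40
add esi, 9 → esi=20+9=29
add edx, ecx → edx=3+8=11
shl edi, 4 → edi=40<<4=640
add esi, 6 → esi=29+6=35
xor ecx, 11 → ecx=8^11=3
sub esi, edx → esi=35-11=24
or esi, 13 → esi=24|13=29
shr edx, 3 → edx=11>>3=1
halt.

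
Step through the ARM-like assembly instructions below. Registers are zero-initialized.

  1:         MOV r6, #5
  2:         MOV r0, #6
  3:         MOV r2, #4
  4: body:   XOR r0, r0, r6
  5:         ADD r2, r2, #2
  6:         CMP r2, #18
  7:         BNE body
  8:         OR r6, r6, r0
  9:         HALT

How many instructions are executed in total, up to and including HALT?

after MOV r6, #5: r6=5
after MOV r0, #6: r0=6
after MOV r2, #4: r2=4
after XOR r0, r0, r6: r0=6^5=3
after ADD r2, r2, #2: r2=4+2=6
CMP r2, #18  (cmp 6,18)
BNE body: taken
after XOR r0, r0, r6: r0=3^5=6
after ADD r2, r2, #2: r2=6+2=8
CMP r2, #18  (cmp 8,18)
BNE body: taken
after XOR r0, r0, r6: r0=6^5=3
after ADD r2, r2, #2: r2=8+2=10
CMP r2, #18  (cmp 10,18)
BNE body: taken
after XOR r0, r0, r6: r0=3^5=6
after ADD r2, r2, #2: r2=10+2=12
CMP r2, #18  (cmp 12,18)
BNE body: taken
after XOR r0, r0, r6: r0=6^5=3
after ADD r2, r2, #2: r2=12+2=14
CMP r2, #18  (cmp 14,18)
BNE body: taken
after XOR r0, r0, r6: r0=3^5=6
after ADD r2, r2, #2: r2=14+2=16
CMP r2, #18  (cmp 16,18)
BNE body: taken
after XOR r0, r0, r6: r0=6^5=3
after ADD r2, r2, #2: r2=16+2=18
CMP r2, #18  (cmp 18,18)
BNE body: not taken
after OR r6, r6, r0: r6=5|3=7
halt.
Total executed instructions: 33.

33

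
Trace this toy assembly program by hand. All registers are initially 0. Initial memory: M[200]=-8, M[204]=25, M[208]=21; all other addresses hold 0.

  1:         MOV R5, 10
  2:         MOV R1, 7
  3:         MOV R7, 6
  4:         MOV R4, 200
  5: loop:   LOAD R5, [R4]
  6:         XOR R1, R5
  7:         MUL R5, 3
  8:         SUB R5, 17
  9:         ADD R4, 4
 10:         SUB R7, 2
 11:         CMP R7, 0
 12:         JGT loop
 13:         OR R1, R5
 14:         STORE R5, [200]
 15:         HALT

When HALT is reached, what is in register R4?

212

MOV R5, 10 → R5=10
MOV R1, 7 → R1=7
MOV R7, 6 → R7=6
MOV R4, 200 → R4=200
LOAD R5, [R4] → R5=M[200]=-8
XOR R1, R5 → R1=7^(-8)=-1
MUL R5, 3 → R5=(-8)*3=-24
SUB R5, 17 → R5=(-24)-17=-41
ADD R4, 4 → R4=200+4=204
SUB R7, 2 → R7=6-2=4
CMP R7, 0  (cmp 4,0)
JGT loop: taken
LOAD R5, [R4] → R5=M[204]=25
XOR R1, R5 → R1=(-1)^25=-26
MUL R5, 3 → R5=25*3=75
SUB R5, 17 → R5=75-17=58
ADD R4, 4 → R4=204+4=208
SUB R7, 2 → R7=4-2=2
CMP R7, 0  (cmp 2,0)
JGT loop: taken
LOAD R5, [R4] → R5=M[208]=21
XOR R1, R5 → R1=(-26)^21=-13
MUL R5, 3 → R5=21*3=63
SUB R5, 17 → R5=63-17=46
ADD R4, 4 → R4=208+4=212
SUB R7, 2 → R7=2-2=0
CMP R7, 0  (cmp 0,0)
JGT loop: not taken
OR R1, R5 → R1=(-13)|46=-1
STORE R5, [200] → M[200]=46
halt.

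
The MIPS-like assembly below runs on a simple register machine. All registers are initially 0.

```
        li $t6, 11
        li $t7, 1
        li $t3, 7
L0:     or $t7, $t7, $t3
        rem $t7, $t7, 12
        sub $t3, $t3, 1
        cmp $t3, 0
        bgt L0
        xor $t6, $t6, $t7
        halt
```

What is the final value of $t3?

0

li $t6, 11 → $t6=11
li $t7, 1 → $t7=1
li $t3, 7 → $t3=7
or $t7, $t7, $t3 → $t7=1|7=7
rem $t7, $t7, 12 → $t7=7%12=7
sub $t3, $t3, 1 → $t3=7-1=6
cmp $t3, 0  (cmp 6,0)
bgt L0: taken
or $t7, $t7, $t3 → $t7=7|6=7
rem $t7, $t7, 12 → $t7=7%12=7
sub $t3, $t3, 1 → $t3=6-1=5
cmp $t3, 0  (cmp 5,0)
bgt L0: taken
or $t7, $t7, $t3 → $t7=7|5=7
rem $t7, $t7, 12 → $t7=7%12=7
sub $t3, $t3, 1 → $t3=5-1=4
cmp $t3, 0  (cmp 4,0)
bgt L0: taken
or $t7, $t7, $t3 → $t7=7|4=7
rem $t7, $t7, 12 → $t7=7%12=7
sub $t3, $t3, 1 → $t3=4-1=3
cmp $t3, 0  (cmp 3,0)
bgt L0: taken
or $t7, $t7, $t3 → $t7=7|3=7
rem $t7, $t7, 12 → $t7=7%12=7
sub $t3, $t3, 1 → $t3=3-1=2
cmp $t3, 0  (cmp 2,0)
bgt L0: taken
or $t7, $t7, $t3 → $t7=7|2=7
rem $t7, $t7, 12 → $t7=7%12=7
sub $t3, $t3, 1 → $t3=2-1=1
cmp $t3, 0  (cmp 1,0)
bgt L0: taken
or $t7, $t7, $t3 → $t7=7|1=7
rem $t7, $t7, 12 → $t7=7%12=7
sub $t3, $t3, 1 → $t3=1-1=0
cmp $t3, 0  (cmp 0,0)
bgt L0: not taken
xor $t6, $t6, $t7 → $t6=11^7=12
halt.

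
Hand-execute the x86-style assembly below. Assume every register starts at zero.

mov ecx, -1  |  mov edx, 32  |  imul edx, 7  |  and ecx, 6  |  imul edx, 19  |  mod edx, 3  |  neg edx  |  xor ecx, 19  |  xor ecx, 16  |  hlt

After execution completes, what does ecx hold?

ecx=-1
edx=32
edx=32*7=224
ecx=(-1)&6=6
edx=224*19=4256
edx=4256%3=2
edx=-(2)=-2
ecx=6^19=21
ecx=21^16=5
halt.

5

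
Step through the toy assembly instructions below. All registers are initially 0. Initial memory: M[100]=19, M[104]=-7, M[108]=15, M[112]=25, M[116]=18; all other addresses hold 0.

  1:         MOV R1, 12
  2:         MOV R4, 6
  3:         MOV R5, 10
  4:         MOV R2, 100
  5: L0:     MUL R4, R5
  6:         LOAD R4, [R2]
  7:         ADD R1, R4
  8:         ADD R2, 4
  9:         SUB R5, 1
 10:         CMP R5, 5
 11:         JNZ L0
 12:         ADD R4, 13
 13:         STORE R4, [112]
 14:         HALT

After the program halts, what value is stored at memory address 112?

R1=12
R4=6
R5=10
R2=100
R4=6*10=60
R4=M[100]=19
R1=12+19=31
R2=100+4=104
R5=10-1=9
CMP R5, 5  (cmp 9,5)
JNZ L0: taken
R4=19*9=171
R4=M[104]=-7
R1=31+(-7)=24
R2=104+4=108
R5=9-1=8
CMP R5, 5  (cmp 8,5)
JNZ L0: taken
R4=(-7)*8=-56
R4=M[108]=15
R1=24+15=39
R2=108+4=112
R5=8-1=7
CMP R5, 5  (cmp 7,5)
JNZ L0: taken
R4=15*7=105
R4=M[112]=25
R1=39+25=64
R2=112+4=116
R5=7-1=6
CMP R5, 5  (cmp 6,5)
JNZ L0: taken
R4=25*6=150
R4=M[116]=18
R1=64+18=82
R2=116+4=120
R5=6-1=5
CMP R5, 5  (cmp 5,5)
JNZ L0: not taken
R4=18+13=31
STORE R4, [112] → M[112]=31
halt.

31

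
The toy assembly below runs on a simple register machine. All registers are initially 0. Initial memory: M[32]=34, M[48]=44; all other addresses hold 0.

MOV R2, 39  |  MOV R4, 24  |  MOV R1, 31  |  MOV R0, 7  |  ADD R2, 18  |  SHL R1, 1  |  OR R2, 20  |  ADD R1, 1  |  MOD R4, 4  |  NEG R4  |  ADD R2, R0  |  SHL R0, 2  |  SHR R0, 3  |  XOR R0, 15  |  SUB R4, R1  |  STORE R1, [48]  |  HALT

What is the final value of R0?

12

R2=39
R4=24
R1=31
R0=7
R2=39+18=57
R1=31<<1=62
R2=57|20=61
R1=62+1=63
R4=24%4=0
R4=-(0)=0
R2=61+7=68
R0=7<<2=28
R0=28>>3=3
R0=3^15=12
R4=0-63=-63
STORE R1, [48] → M[48]=63
halt.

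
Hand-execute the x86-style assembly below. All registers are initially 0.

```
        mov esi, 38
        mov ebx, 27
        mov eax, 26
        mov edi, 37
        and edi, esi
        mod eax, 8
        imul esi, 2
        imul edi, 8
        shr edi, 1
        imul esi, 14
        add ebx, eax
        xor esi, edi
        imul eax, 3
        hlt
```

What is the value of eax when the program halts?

after mov esi, 38: esi=38
after mov ebx, 27: ebx=27
after mov eax, 26: eax=26
after mov edi, 37: edi=37
after and edi, esi: edi=37&38=36
after mod eax, 8: eax=26%8=2
after imul esi, 2: esi=38*2=76
after imul edi, 8: edi=36*8=288
after shr edi, 1: edi=288>>1=144
after imul esi, 14: esi=76*14=1064
after add ebx, eax: ebx=27+2=29
after xor esi, edi: esi=1064^144=1208
after imul eax, 3: eax=2*3=6
halt.

6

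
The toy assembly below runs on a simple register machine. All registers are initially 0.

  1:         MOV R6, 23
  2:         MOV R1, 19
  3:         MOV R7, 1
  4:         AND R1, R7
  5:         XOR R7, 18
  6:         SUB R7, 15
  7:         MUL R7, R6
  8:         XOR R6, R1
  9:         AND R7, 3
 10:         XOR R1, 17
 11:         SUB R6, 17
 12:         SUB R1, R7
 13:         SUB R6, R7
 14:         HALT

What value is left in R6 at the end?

MOV R6, 23 → R6=23
MOV R1, 19 → R1=19
MOV R7, 1 → R7=1
AND R1, R7 → R1=19&1=1
XOR R7, 18 → R7=1^18=19
SUB R7, 15 → R7=19-15=4
MUL R7, R6 → R7=4*23=92
XOR R6, R1 → R6=23^1=22
AND R7, 3 → R7=92&3=0
XOR R1, 17 → R1=1^17=16
SUB R6, 17 → R6=22-17=5
SUB R1, R7 → R1=16-0=16
SUB R6, R7 → R6=5-0=5
halt.

5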